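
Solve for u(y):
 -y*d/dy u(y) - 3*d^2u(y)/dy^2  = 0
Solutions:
 u(y) = C1 + C2*erf(sqrt(6)*y/6)


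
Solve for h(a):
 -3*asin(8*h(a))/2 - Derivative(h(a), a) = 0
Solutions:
 Integral(1/asin(8*_y), (_y, h(a))) = C1 - 3*a/2


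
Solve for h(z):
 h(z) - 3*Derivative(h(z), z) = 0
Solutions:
 h(z) = C1*exp(z/3)


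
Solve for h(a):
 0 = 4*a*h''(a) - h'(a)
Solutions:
 h(a) = C1 + C2*a^(5/4)


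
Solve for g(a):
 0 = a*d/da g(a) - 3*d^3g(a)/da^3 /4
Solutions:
 g(a) = C1 + Integral(C2*airyai(6^(2/3)*a/3) + C3*airybi(6^(2/3)*a/3), a)


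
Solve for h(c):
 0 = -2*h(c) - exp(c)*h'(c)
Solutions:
 h(c) = C1*exp(2*exp(-c))


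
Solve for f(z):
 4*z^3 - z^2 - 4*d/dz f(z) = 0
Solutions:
 f(z) = C1 + z^4/4 - z^3/12


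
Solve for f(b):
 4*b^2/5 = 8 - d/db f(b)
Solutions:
 f(b) = C1 - 4*b^3/15 + 8*b


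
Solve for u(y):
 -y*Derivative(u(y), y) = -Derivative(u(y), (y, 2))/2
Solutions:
 u(y) = C1 + C2*erfi(y)


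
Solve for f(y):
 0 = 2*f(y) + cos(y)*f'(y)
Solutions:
 f(y) = C1*(sin(y) - 1)/(sin(y) + 1)


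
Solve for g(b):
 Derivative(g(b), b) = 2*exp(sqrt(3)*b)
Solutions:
 g(b) = C1 + 2*sqrt(3)*exp(sqrt(3)*b)/3


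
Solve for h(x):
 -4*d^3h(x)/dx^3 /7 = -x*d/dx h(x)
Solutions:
 h(x) = C1 + Integral(C2*airyai(14^(1/3)*x/2) + C3*airybi(14^(1/3)*x/2), x)


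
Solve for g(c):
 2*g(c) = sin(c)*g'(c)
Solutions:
 g(c) = C1*(cos(c) - 1)/(cos(c) + 1)


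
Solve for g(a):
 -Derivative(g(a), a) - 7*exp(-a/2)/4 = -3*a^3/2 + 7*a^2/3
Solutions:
 g(a) = C1 + 3*a^4/8 - 7*a^3/9 + 7*exp(-a/2)/2


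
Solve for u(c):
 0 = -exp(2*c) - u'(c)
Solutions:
 u(c) = C1 - exp(2*c)/2


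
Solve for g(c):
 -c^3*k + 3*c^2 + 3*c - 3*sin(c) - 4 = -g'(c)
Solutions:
 g(c) = C1 + c^4*k/4 - c^3 - 3*c^2/2 + 4*c - 3*cos(c)


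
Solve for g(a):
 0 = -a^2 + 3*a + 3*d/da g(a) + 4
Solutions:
 g(a) = C1 + a^3/9 - a^2/2 - 4*a/3


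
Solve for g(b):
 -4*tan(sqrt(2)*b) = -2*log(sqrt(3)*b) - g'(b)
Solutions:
 g(b) = C1 - 2*b*log(b) - b*log(3) + 2*b - 2*sqrt(2)*log(cos(sqrt(2)*b))


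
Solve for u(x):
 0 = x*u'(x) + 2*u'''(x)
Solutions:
 u(x) = C1 + Integral(C2*airyai(-2^(2/3)*x/2) + C3*airybi(-2^(2/3)*x/2), x)


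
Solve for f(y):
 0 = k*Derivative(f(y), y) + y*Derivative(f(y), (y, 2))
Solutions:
 f(y) = C1 + y^(1 - re(k))*(C2*sin(log(y)*Abs(im(k))) + C3*cos(log(y)*im(k)))


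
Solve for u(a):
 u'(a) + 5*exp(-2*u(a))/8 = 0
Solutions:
 u(a) = log(C1 - 5*a)/2 - log(2)
 u(a) = log(-sqrt(C1 - 5*a)) - log(2)


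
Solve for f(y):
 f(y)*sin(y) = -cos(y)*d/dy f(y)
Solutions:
 f(y) = C1*cos(y)


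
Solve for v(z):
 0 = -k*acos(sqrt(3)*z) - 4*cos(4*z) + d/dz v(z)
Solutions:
 v(z) = C1 + k*(z*acos(sqrt(3)*z) - sqrt(3)*sqrt(1 - 3*z^2)/3) + sin(4*z)


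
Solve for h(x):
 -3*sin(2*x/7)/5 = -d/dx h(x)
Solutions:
 h(x) = C1 - 21*cos(2*x/7)/10


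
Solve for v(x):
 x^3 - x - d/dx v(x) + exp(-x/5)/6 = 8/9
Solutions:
 v(x) = C1 + x^4/4 - x^2/2 - 8*x/9 - 5*exp(-x/5)/6


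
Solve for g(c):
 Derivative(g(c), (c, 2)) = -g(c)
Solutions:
 g(c) = C1*sin(c) + C2*cos(c)


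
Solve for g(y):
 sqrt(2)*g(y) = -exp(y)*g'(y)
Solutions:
 g(y) = C1*exp(sqrt(2)*exp(-y))


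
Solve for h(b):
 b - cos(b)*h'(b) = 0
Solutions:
 h(b) = C1 + Integral(b/cos(b), b)


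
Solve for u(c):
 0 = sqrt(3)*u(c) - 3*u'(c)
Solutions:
 u(c) = C1*exp(sqrt(3)*c/3)


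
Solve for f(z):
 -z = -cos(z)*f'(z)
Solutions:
 f(z) = C1 + Integral(z/cos(z), z)


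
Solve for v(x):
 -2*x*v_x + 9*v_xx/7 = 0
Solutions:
 v(x) = C1 + C2*erfi(sqrt(7)*x/3)


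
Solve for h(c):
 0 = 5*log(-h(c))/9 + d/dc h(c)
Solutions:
 -li(-h(c)) = C1 - 5*c/9


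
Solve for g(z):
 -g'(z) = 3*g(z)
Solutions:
 g(z) = C1*exp(-3*z)


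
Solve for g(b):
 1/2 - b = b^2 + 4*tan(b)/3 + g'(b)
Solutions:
 g(b) = C1 - b^3/3 - b^2/2 + b/2 + 4*log(cos(b))/3


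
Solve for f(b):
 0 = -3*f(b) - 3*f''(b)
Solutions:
 f(b) = C1*sin(b) + C2*cos(b)


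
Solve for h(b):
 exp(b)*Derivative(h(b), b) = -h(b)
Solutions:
 h(b) = C1*exp(exp(-b))


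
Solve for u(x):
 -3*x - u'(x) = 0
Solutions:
 u(x) = C1 - 3*x^2/2


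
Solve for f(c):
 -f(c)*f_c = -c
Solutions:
 f(c) = -sqrt(C1 + c^2)
 f(c) = sqrt(C1 + c^2)


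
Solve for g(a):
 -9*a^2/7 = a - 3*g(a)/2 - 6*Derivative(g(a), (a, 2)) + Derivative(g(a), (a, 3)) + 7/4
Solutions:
 g(a) = C1*exp(a*(-2^(1/3)*(sqrt(201) + 35)^(1/3)/4 - 2*2^(2/3)/(sqrt(201) + 35)^(1/3) + 2))*sin(2^(1/3)*sqrt(3)*a*(-(sqrt(201) + 35)^(1/3)/4 + 2*2^(1/3)/(sqrt(201) + 35)^(1/3))) + C2*exp(a*(-2^(1/3)*(sqrt(201) + 35)^(1/3)/4 - 2*2^(2/3)/(sqrt(201) + 35)^(1/3) + 2))*cos(2^(1/3)*sqrt(3)*a*(-(sqrt(201) + 35)^(1/3)/4 + 2*2^(1/3)/(sqrt(201) + 35)^(1/3))) + C3*exp(a*(4*2^(2/3)/(sqrt(201) + 35)^(1/3) + 2 + 2^(1/3)*(sqrt(201) + 35)^(1/3)/2)) + 6*a^2/7 + 2*a/3 - 239/42


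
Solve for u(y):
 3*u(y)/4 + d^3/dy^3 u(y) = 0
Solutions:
 u(y) = C3*exp(-6^(1/3)*y/2) + (C1*sin(2^(1/3)*3^(5/6)*y/4) + C2*cos(2^(1/3)*3^(5/6)*y/4))*exp(6^(1/3)*y/4)


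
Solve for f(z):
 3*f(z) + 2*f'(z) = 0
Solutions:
 f(z) = C1*exp(-3*z/2)


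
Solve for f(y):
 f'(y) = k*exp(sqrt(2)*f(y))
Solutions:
 f(y) = sqrt(2)*(2*log(-1/(C1 + k*y)) - log(2))/4


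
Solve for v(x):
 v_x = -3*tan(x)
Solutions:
 v(x) = C1 + 3*log(cos(x))


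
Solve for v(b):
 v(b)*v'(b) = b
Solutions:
 v(b) = -sqrt(C1 + b^2)
 v(b) = sqrt(C1 + b^2)


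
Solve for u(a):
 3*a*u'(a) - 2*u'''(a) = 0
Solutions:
 u(a) = C1 + Integral(C2*airyai(2^(2/3)*3^(1/3)*a/2) + C3*airybi(2^(2/3)*3^(1/3)*a/2), a)


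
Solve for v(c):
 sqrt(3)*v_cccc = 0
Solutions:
 v(c) = C1 + C2*c + C3*c^2 + C4*c^3


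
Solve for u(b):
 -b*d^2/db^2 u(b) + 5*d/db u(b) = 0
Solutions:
 u(b) = C1 + C2*b^6


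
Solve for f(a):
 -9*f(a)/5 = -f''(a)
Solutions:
 f(a) = C1*exp(-3*sqrt(5)*a/5) + C2*exp(3*sqrt(5)*a/5)


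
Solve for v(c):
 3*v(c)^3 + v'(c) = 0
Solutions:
 v(c) = -sqrt(2)*sqrt(-1/(C1 - 3*c))/2
 v(c) = sqrt(2)*sqrt(-1/(C1 - 3*c))/2


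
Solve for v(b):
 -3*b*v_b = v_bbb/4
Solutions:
 v(b) = C1 + Integral(C2*airyai(-12^(1/3)*b) + C3*airybi(-12^(1/3)*b), b)


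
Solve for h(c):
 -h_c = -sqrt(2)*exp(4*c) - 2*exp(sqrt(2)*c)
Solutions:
 h(c) = C1 + sqrt(2)*exp(4*c)/4 + sqrt(2)*exp(sqrt(2)*c)


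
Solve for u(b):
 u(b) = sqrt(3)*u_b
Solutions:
 u(b) = C1*exp(sqrt(3)*b/3)


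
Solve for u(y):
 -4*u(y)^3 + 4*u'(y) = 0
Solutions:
 u(y) = -sqrt(2)*sqrt(-1/(C1 + y))/2
 u(y) = sqrt(2)*sqrt(-1/(C1 + y))/2


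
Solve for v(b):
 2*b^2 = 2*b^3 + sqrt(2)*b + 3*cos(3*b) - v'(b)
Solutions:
 v(b) = C1 + b^4/2 - 2*b^3/3 + sqrt(2)*b^2/2 + sin(3*b)


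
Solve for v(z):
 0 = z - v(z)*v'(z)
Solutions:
 v(z) = -sqrt(C1 + z^2)
 v(z) = sqrt(C1 + z^2)


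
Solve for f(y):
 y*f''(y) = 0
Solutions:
 f(y) = C1 + C2*y


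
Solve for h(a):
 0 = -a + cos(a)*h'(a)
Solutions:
 h(a) = C1 + Integral(a/cos(a), a)


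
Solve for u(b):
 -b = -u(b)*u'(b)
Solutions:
 u(b) = -sqrt(C1 + b^2)
 u(b) = sqrt(C1 + b^2)


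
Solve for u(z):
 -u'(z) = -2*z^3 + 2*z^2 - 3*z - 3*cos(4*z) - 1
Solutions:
 u(z) = C1 + z^4/2 - 2*z^3/3 + 3*z^2/2 + z + 3*sin(4*z)/4


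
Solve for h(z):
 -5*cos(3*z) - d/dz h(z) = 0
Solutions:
 h(z) = C1 - 5*sin(3*z)/3


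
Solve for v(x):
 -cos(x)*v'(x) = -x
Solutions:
 v(x) = C1 + Integral(x/cos(x), x)


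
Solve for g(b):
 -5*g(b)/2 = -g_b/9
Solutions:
 g(b) = C1*exp(45*b/2)


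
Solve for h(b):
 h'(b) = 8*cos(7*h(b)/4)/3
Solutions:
 -8*b/3 - 2*log(sin(7*h(b)/4) - 1)/7 + 2*log(sin(7*h(b)/4) + 1)/7 = C1


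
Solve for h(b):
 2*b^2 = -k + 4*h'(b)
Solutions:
 h(b) = C1 + b^3/6 + b*k/4


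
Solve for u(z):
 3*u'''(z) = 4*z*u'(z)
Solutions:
 u(z) = C1 + Integral(C2*airyai(6^(2/3)*z/3) + C3*airybi(6^(2/3)*z/3), z)


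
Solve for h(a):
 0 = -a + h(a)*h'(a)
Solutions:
 h(a) = -sqrt(C1 + a^2)
 h(a) = sqrt(C1 + a^2)


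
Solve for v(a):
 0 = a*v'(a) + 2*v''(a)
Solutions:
 v(a) = C1 + C2*erf(a/2)


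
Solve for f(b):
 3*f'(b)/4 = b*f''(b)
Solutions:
 f(b) = C1 + C2*b^(7/4)


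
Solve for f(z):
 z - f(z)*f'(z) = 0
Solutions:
 f(z) = -sqrt(C1 + z^2)
 f(z) = sqrt(C1 + z^2)


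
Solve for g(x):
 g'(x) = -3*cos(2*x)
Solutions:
 g(x) = C1 - 3*sin(2*x)/2


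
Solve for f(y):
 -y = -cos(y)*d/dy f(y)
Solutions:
 f(y) = C1 + Integral(y/cos(y), y)


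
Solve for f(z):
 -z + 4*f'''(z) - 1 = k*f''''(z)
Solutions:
 f(z) = C1 + C2*z + C3*z^2 + C4*exp(4*z/k) + z^4/96 + z^3*(k + 4)/96


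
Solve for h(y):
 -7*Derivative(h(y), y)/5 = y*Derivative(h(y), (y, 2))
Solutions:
 h(y) = C1 + C2/y^(2/5)


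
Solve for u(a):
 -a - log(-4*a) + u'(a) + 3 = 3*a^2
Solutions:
 u(a) = C1 + a^3 + a^2/2 + a*log(-a) + 2*a*(-2 + log(2))


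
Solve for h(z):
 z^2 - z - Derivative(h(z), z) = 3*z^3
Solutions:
 h(z) = C1 - 3*z^4/4 + z^3/3 - z^2/2


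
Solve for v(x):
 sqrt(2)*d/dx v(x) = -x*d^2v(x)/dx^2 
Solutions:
 v(x) = C1 + C2*x^(1 - sqrt(2))


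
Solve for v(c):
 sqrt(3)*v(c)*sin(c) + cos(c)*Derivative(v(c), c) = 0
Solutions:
 v(c) = C1*cos(c)^(sqrt(3))


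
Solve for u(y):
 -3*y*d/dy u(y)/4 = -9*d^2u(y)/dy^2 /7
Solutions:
 u(y) = C1 + C2*erfi(sqrt(42)*y/12)


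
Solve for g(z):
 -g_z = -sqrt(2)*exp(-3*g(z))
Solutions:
 g(z) = log(C1 + 3*sqrt(2)*z)/3
 g(z) = log((-3^(1/3) - 3^(5/6)*I)*(C1 + sqrt(2)*z)^(1/3)/2)
 g(z) = log((-3^(1/3) + 3^(5/6)*I)*(C1 + sqrt(2)*z)^(1/3)/2)


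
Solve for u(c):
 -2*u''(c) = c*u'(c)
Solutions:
 u(c) = C1 + C2*erf(c/2)


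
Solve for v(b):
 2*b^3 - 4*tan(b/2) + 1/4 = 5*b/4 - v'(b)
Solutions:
 v(b) = C1 - b^4/2 + 5*b^2/8 - b/4 - 8*log(cos(b/2))


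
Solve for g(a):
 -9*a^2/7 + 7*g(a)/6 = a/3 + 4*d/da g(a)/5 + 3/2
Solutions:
 g(a) = C1*exp(35*a/24) + 54*a^2/49 + 3082*a/1715 + 151143/60025


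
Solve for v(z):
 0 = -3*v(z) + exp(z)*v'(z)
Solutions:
 v(z) = C1*exp(-3*exp(-z))


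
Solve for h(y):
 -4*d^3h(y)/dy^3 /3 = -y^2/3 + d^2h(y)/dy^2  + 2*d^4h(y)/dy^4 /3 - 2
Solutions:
 h(y) = C1 + C2*y + y^4/36 - 4*y^3/27 + 37*y^2/27 + (C3*sin(sqrt(2)*y/2) + C4*cos(sqrt(2)*y/2))*exp(-y)


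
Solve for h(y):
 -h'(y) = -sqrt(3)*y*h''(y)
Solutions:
 h(y) = C1 + C2*y^(sqrt(3)/3 + 1)


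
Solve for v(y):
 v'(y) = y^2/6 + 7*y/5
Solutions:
 v(y) = C1 + y^3/18 + 7*y^2/10


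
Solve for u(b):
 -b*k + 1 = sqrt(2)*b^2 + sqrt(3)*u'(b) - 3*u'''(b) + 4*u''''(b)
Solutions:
 u(b) = C1 + C2*exp(b*((-1 + sqrt(-1 + (-1 + 8*sqrt(3))^2) + 8*sqrt(3))^(-1/3) + 2 + (-1 + sqrt(-1 + (-1 + 8*sqrt(3))^2) + 8*sqrt(3))^(1/3))/8)*sin(sqrt(3)*b*(-(-1 + sqrt(-1 + (-1 + 8*sqrt(3))^2) + 8*sqrt(3))^(1/3) + (-1 + sqrt(-1 + (-1 + 8*sqrt(3))^2) + 8*sqrt(3))^(-1/3))/8) + C3*exp(b*((-1 + sqrt(-1 + (-1 + 8*sqrt(3))^2) + 8*sqrt(3))^(-1/3) + 2 + (-1 + sqrt(-1 + (-1 + 8*sqrt(3))^2) + 8*sqrt(3))^(1/3))/8)*cos(sqrt(3)*b*(-(-1 + sqrt(-1 + (-1 + 8*sqrt(3))^2) + 8*sqrt(3))^(1/3) + (-1 + sqrt(-1 + (-1 + 8*sqrt(3))^2) + 8*sqrt(3))^(-1/3))/8) + C4*exp(b*(-(-1 + sqrt(-1 + (-1 + 8*sqrt(3))^2) + 8*sqrt(3))^(1/3) - 1/(-1 + sqrt(-1 + (-1 + 8*sqrt(3))^2) + 8*sqrt(3))^(1/3) + 1)/4) - sqrt(6)*b^3/9 - sqrt(3)*b^2*k/6 - 2*sqrt(2)*b + sqrt(3)*b/3


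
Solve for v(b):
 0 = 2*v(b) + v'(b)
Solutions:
 v(b) = C1*exp(-2*b)


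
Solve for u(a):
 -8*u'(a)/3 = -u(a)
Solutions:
 u(a) = C1*exp(3*a/8)


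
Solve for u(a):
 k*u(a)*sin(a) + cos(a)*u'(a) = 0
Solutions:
 u(a) = C1*exp(k*log(cos(a)))


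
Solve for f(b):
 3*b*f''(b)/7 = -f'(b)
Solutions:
 f(b) = C1 + C2/b^(4/3)


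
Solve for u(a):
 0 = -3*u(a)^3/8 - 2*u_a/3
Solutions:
 u(a) = -2*sqrt(2)*sqrt(-1/(C1 - 9*a))
 u(a) = 2*sqrt(2)*sqrt(-1/(C1 - 9*a))


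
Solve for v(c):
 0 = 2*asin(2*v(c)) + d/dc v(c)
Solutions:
 Integral(1/asin(2*_y), (_y, v(c))) = C1 - 2*c


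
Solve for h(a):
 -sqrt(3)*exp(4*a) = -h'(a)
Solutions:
 h(a) = C1 + sqrt(3)*exp(4*a)/4


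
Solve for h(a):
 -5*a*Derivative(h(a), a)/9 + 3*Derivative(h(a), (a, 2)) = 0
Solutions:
 h(a) = C1 + C2*erfi(sqrt(30)*a/18)


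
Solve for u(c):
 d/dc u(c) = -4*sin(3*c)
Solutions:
 u(c) = C1 + 4*cos(3*c)/3


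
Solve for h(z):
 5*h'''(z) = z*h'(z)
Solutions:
 h(z) = C1 + Integral(C2*airyai(5^(2/3)*z/5) + C3*airybi(5^(2/3)*z/5), z)


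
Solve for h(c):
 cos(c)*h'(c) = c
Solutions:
 h(c) = C1 + Integral(c/cos(c), c)


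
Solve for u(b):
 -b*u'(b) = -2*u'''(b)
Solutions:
 u(b) = C1 + Integral(C2*airyai(2^(2/3)*b/2) + C3*airybi(2^(2/3)*b/2), b)


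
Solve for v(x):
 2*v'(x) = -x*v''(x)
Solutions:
 v(x) = C1 + C2/x


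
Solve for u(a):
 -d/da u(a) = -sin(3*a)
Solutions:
 u(a) = C1 - cos(3*a)/3


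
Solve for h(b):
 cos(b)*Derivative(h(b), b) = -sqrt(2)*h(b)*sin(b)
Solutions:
 h(b) = C1*cos(b)^(sqrt(2))


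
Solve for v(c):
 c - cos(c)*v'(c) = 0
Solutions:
 v(c) = C1 + Integral(c/cos(c), c)


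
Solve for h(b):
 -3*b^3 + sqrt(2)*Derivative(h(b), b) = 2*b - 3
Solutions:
 h(b) = C1 + 3*sqrt(2)*b^4/8 + sqrt(2)*b^2/2 - 3*sqrt(2)*b/2


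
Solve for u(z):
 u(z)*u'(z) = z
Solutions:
 u(z) = -sqrt(C1 + z^2)
 u(z) = sqrt(C1 + z^2)


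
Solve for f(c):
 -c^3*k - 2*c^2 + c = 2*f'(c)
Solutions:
 f(c) = C1 - c^4*k/8 - c^3/3 + c^2/4


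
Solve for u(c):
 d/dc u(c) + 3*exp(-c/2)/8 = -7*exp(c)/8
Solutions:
 u(c) = C1 - 7*exp(c)/8 + 3*exp(-c/2)/4


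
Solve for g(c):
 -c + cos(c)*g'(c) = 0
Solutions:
 g(c) = C1 + Integral(c/cos(c), c)


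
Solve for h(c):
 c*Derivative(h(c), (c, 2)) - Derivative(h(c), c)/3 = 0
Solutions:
 h(c) = C1 + C2*c^(4/3)


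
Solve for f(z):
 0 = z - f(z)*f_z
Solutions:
 f(z) = -sqrt(C1 + z^2)
 f(z) = sqrt(C1 + z^2)


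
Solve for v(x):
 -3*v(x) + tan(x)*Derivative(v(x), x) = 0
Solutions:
 v(x) = C1*sin(x)^3


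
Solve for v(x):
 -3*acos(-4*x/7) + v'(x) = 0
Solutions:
 v(x) = C1 + 3*x*acos(-4*x/7) + 3*sqrt(49 - 16*x^2)/4


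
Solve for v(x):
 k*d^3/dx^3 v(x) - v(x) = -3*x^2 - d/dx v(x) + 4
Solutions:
 v(x) = C1*exp(2^(1/3)*x*(6^(1/3)*(sqrt(3)*sqrt((27 + 4/k)/k^2) - 9/k)^(1/3)/12 - 2^(1/3)*3^(5/6)*I*(sqrt(3)*sqrt((27 + 4/k)/k^2) - 9/k)^(1/3)/12 + 2/(k*(-3^(1/3) + 3^(5/6)*I)*(sqrt(3)*sqrt((27 + 4/k)/k^2) - 9/k)^(1/3)))) + C2*exp(2^(1/3)*x*(6^(1/3)*(sqrt(3)*sqrt((27 + 4/k)/k^2) - 9/k)^(1/3)/12 + 2^(1/3)*3^(5/6)*I*(sqrt(3)*sqrt((27 + 4/k)/k^2) - 9/k)^(1/3)/12 - 2/(k*(3^(1/3) + 3^(5/6)*I)*(sqrt(3)*sqrt((27 + 4/k)/k^2) - 9/k)^(1/3)))) + C3*exp(6^(1/3)*x*(-2^(1/3)*(sqrt(3)*sqrt((27 + 4/k)/k^2) - 9/k)^(1/3) + 2*3^(1/3)/(k*(sqrt(3)*sqrt((27 + 4/k)/k^2) - 9/k)^(1/3)))/6) + 3*x^2 + 6*x + 2


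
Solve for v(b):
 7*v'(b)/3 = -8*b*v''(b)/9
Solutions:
 v(b) = C1 + C2/b^(13/8)


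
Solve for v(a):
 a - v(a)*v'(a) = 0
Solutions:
 v(a) = -sqrt(C1 + a^2)
 v(a) = sqrt(C1 + a^2)


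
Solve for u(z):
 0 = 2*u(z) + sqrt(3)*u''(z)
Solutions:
 u(z) = C1*sin(sqrt(2)*3^(3/4)*z/3) + C2*cos(sqrt(2)*3^(3/4)*z/3)


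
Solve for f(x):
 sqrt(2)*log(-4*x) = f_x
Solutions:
 f(x) = C1 + sqrt(2)*x*log(-x) + sqrt(2)*x*(-1 + 2*log(2))


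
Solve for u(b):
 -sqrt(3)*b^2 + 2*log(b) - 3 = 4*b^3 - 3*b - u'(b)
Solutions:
 u(b) = C1 + b^4 + sqrt(3)*b^3/3 - 3*b^2/2 - 2*b*log(b) + 5*b


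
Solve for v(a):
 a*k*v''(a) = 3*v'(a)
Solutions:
 v(a) = C1 + a^(((re(k) + 3)*re(k) + im(k)^2)/(re(k)^2 + im(k)^2))*(C2*sin(3*log(a)*Abs(im(k))/(re(k)^2 + im(k)^2)) + C3*cos(3*log(a)*im(k)/(re(k)^2 + im(k)^2)))


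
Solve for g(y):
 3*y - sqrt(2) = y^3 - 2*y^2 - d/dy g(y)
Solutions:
 g(y) = C1 + y^4/4 - 2*y^3/3 - 3*y^2/2 + sqrt(2)*y


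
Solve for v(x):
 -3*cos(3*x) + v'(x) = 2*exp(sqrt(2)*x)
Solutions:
 v(x) = C1 + sqrt(2)*exp(sqrt(2)*x) + sin(3*x)


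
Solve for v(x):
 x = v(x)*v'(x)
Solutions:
 v(x) = -sqrt(C1 + x^2)
 v(x) = sqrt(C1 + x^2)


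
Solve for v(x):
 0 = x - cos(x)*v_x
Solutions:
 v(x) = C1 + Integral(x/cos(x), x)


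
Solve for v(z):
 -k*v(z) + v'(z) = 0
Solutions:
 v(z) = C1*exp(k*z)


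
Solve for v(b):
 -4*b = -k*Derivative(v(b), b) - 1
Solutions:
 v(b) = C1 + 2*b^2/k - b/k


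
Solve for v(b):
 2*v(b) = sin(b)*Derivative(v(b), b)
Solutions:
 v(b) = C1*(cos(b) - 1)/(cos(b) + 1)


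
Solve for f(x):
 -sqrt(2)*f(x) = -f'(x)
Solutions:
 f(x) = C1*exp(sqrt(2)*x)


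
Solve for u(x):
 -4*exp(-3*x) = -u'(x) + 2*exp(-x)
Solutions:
 u(x) = C1 - 2*exp(-x) - 4*exp(-3*x)/3


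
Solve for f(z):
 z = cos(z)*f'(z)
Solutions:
 f(z) = C1 + Integral(z/cos(z), z)


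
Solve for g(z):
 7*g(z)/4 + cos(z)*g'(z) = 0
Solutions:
 g(z) = C1*(sin(z) - 1)^(7/8)/(sin(z) + 1)^(7/8)


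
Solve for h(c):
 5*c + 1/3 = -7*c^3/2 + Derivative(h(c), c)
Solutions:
 h(c) = C1 + 7*c^4/8 + 5*c^2/2 + c/3


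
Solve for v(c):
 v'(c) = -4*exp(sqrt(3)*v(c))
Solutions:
 v(c) = sqrt(3)*(2*log(1/(C1 + 4*c)) - log(3))/6


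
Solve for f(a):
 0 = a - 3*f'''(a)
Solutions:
 f(a) = C1 + C2*a + C3*a^2 + a^4/72


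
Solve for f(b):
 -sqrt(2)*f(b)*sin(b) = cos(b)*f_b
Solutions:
 f(b) = C1*cos(b)^(sqrt(2))


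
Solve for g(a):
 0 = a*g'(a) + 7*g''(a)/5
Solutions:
 g(a) = C1 + C2*erf(sqrt(70)*a/14)


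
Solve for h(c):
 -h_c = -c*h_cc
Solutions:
 h(c) = C1 + C2*c^2


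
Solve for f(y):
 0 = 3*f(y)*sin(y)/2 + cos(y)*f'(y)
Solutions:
 f(y) = C1*cos(y)^(3/2)


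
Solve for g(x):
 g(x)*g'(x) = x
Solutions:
 g(x) = -sqrt(C1 + x^2)
 g(x) = sqrt(C1 + x^2)


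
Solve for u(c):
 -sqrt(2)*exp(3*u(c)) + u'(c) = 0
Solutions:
 u(c) = log(-1/(C1 + 3*sqrt(2)*c))/3
 u(c) = log((-1/(C1 + sqrt(2)*c))^(1/3)*(-3^(2/3) - 3*3^(1/6)*I)/6)
 u(c) = log((-1/(C1 + sqrt(2)*c))^(1/3)*(-3^(2/3) + 3*3^(1/6)*I)/6)


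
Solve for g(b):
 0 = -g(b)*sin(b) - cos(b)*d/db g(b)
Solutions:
 g(b) = C1*cos(b)


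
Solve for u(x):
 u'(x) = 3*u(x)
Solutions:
 u(x) = C1*exp(3*x)


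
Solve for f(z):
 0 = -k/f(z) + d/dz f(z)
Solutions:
 f(z) = -sqrt(C1 + 2*k*z)
 f(z) = sqrt(C1 + 2*k*z)


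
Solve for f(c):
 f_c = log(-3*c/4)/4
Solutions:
 f(c) = C1 + c*log(-c)/4 + c*(-2*log(2) - 1 + log(3))/4


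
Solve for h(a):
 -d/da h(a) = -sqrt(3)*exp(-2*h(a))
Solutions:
 h(a) = log(-sqrt(C1 + 2*sqrt(3)*a))
 h(a) = log(C1 + 2*sqrt(3)*a)/2


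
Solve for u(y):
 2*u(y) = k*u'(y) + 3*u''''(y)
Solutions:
 u(y) = C1*exp(2^(2/3)*sqrt(3)*y*(-sqrt(2^(1/3)*(3*k^2 + sqrt(9*k^4 + 2048))^(1/3) - 16/(3*k^2 + sqrt(9*k^4 + 2048))^(1/3)) + sqrt(4*sqrt(3)*k/sqrt(2^(1/3)*(3*k^2 + sqrt(9*k^4 + 2048))^(1/3) - 16/(3*k^2 + sqrt(9*k^4 + 2048))^(1/3)) - 2^(1/3)*(3*k^2 + sqrt(9*k^4 + 2048))^(1/3) + 16/(3*k^2 + sqrt(9*k^4 + 2048))^(1/3)))/12) + C2*exp(2^(2/3)*sqrt(3)*y*(sqrt(2^(1/3)*(3*k^2 + sqrt(9*k^4 + 2048))^(1/3) - 16/(3*k^2 + sqrt(9*k^4 + 2048))^(1/3)) - sqrt(-4*sqrt(3)*k/sqrt(2^(1/3)*(3*k^2 + sqrt(9*k^4 + 2048))^(1/3) - 16/(3*k^2 + sqrt(9*k^4 + 2048))^(1/3)) - 2^(1/3)*(3*k^2 + sqrt(9*k^4 + 2048))^(1/3) + 16/(3*k^2 + sqrt(9*k^4 + 2048))^(1/3)))/12) + C3*exp(2^(2/3)*sqrt(3)*y*(sqrt(2^(1/3)*(3*k^2 + sqrt(9*k^4 + 2048))^(1/3) - 16/(3*k^2 + sqrt(9*k^4 + 2048))^(1/3)) + sqrt(-4*sqrt(3)*k/sqrt(2^(1/3)*(3*k^2 + sqrt(9*k^4 + 2048))^(1/3) - 16/(3*k^2 + sqrt(9*k^4 + 2048))^(1/3)) - 2^(1/3)*(3*k^2 + sqrt(9*k^4 + 2048))^(1/3) + 16/(3*k^2 + sqrt(9*k^4 + 2048))^(1/3)))/12) + C4*exp(-2^(2/3)*sqrt(3)*y*(sqrt(2^(1/3)*(3*k^2 + sqrt(9*k^4 + 2048))^(1/3) - 16/(3*k^2 + sqrt(9*k^4 + 2048))^(1/3)) + sqrt(4*sqrt(3)*k/sqrt(2^(1/3)*(3*k^2 + sqrt(9*k^4 + 2048))^(1/3) - 16/(3*k^2 + sqrt(9*k^4 + 2048))^(1/3)) - 2^(1/3)*(3*k^2 + sqrt(9*k^4 + 2048))^(1/3) + 16/(3*k^2 + sqrt(9*k^4 + 2048))^(1/3)))/12)


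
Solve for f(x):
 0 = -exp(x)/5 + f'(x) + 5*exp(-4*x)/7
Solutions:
 f(x) = C1 + exp(x)/5 + 5*exp(-4*x)/28


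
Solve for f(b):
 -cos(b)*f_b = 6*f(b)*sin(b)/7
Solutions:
 f(b) = C1*cos(b)^(6/7)


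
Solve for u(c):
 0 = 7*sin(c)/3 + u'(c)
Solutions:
 u(c) = C1 + 7*cos(c)/3


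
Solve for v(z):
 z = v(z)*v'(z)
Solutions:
 v(z) = -sqrt(C1 + z^2)
 v(z) = sqrt(C1 + z^2)


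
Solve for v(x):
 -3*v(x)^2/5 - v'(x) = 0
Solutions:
 v(x) = 5/(C1 + 3*x)


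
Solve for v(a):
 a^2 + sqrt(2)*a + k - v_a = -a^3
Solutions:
 v(a) = C1 + a^4/4 + a^3/3 + sqrt(2)*a^2/2 + a*k


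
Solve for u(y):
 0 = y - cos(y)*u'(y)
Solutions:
 u(y) = C1 + Integral(y/cos(y), y)


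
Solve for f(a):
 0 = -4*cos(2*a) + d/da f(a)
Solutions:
 f(a) = C1 + 2*sin(2*a)


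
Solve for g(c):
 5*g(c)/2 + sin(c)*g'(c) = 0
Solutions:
 g(c) = C1*(cos(c) + 1)^(5/4)/(cos(c) - 1)^(5/4)


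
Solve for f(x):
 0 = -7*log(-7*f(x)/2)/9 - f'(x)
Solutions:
 9*Integral(1/(log(-_y) - log(2) + log(7)), (_y, f(x)))/7 = C1 - x


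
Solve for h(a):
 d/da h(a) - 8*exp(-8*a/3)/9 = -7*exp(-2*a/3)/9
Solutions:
 h(a) = C1 + 7*exp(-2*a/3)/6 - exp(-8*a/3)/3


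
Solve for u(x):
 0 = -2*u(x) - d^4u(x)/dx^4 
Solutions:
 u(x) = (C1*sin(2^(3/4)*x/2) + C2*cos(2^(3/4)*x/2))*exp(-2^(3/4)*x/2) + (C3*sin(2^(3/4)*x/2) + C4*cos(2^(3/4)*x/2))*exp(2^(3/4)*x/2)


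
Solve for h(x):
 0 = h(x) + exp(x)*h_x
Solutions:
 h(x) = C1*exp(exp(-x))


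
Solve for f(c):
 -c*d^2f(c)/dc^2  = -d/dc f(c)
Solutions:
 f(c) = C1 + C2*c^2


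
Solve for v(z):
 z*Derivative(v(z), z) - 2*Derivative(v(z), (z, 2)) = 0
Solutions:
 v(z) = C1 + C2*erfi(z/2)


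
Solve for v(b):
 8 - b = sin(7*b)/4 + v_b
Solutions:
 v(b) = C1 - b^2/2 + 8*b + cos(7*b)/28


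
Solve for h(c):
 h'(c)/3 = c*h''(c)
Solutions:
 h(c) = C1 + C2*c^(4/3)


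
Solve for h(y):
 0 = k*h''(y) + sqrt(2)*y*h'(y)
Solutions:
 h(y) = C1 + C2*sqrt(k)*erf(2^(3/4)*y*sqrt(1/k)/2)


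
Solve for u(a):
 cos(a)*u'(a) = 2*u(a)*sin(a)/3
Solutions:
 u(a) = C1/cos(a)^(2/3)


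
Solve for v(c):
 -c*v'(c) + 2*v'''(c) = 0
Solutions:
 v(c) = C1 + Integral(C2*airyai(2^(2/3)*c/2) + C3*airybi(2^(2/3)*c/2), c)


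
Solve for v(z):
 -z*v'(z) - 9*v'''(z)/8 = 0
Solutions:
 v(z) = C1 + Integral(C2*airyai(-2*3^(1/3)*z/3) + C3*airybi(-2*3^(1/3)*z/3), z)


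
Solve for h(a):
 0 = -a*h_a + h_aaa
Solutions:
 h(a) = C1 + Integral(C2*airyai(a) + C3*airybi(a), a)


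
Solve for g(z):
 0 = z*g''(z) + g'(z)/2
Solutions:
 g(z) = C1 + C2*sqrt(z)


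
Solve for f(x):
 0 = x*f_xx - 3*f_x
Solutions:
 f(x) = C1 + C2*x^4


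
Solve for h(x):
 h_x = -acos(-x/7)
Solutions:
 h(x) = C1 - x*acos(-x/7) - sqrt(49 - x^2)


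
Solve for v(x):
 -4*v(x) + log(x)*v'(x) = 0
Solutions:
 v(x) = C1*exp(4*li(x))


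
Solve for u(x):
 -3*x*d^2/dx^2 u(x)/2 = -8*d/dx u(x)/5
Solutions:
 u(x) = C1 + C2*x^(31/15)


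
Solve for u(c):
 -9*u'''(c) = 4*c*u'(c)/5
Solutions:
 u(c) = C1 + Integral(C2*airyai(-2^(2/3)*75^(1/3)*c/15) + C3*airybi(-2^(2/3)*75^(1/3)*c/15), c)


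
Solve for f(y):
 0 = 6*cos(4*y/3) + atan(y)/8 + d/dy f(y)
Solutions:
 f(y) = C1 - y*atan(y)/8 + log(y^2 + 1)/16 - 9*sin(4*y/3)/2


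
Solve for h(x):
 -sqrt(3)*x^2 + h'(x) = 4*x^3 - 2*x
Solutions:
 h(x) = C1 + x^4 + sqrt(3)*x^3/3 - x^2


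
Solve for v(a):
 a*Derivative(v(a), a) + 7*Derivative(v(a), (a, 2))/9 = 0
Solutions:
 v(a) = C1 + C2*erf(3*sqrt(14)*a/14)


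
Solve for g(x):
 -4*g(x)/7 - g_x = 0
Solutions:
 g(x) = C1*exp(-4*x/7)


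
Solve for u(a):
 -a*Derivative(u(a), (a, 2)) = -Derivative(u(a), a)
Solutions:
 u(a) = C1 + C2*a^2


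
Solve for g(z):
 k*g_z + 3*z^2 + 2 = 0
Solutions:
 g(z) = C1 - z^3/k - 2*z/k


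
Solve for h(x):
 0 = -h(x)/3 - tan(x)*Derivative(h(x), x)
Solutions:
 h(x) = C1/sin(x)^(1/3)


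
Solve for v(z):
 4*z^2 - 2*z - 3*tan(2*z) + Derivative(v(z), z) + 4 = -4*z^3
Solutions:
 v(z) = C1 - z^4 - 4*z^3/3 + z^2 - 4*z - 3*log(cos(2*z))/2


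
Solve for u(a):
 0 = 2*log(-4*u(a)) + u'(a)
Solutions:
 Integral(1/(log(-_y) + 2*log(2)), (_y, u(a)))/2 = C1 - a


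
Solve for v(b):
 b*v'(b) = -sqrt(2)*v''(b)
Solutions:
 v(b) = C1 + C2*erf(2^(1/4)*b/2)


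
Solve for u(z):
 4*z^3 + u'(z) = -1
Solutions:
 u(z) = C1 - z^4 - z


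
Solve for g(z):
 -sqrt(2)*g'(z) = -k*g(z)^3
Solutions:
 g(z) = -sqrt(-1/(C1 + sqrt(2)*k*z))
 g(z) = sqrt(-1/(C1 + sqrt(2)*k*z))


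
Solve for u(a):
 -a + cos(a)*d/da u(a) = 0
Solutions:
 u(a) = C1 + Integral(a/cos(a), a)


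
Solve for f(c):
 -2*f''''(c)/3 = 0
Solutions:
 f(c) = C1 + C2*c + C3*c^2 + C4*c^3


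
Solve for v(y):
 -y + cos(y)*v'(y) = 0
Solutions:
 v(y) = C1 + Integral(y/cos(y), y)


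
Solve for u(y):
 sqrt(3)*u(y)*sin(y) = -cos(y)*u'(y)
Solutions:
 u(y) = C1*cos(y)^(sqrt(3))


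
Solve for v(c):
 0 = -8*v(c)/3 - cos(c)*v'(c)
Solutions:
 v(c) = C1*(sin(c) - 1)^(4/3)/(sin(c) + 1)^(4/3)


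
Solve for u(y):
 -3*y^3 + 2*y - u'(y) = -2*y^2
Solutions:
 u(y) = C1 - 3*y^4/4 + 2*y^3/3 + y^2


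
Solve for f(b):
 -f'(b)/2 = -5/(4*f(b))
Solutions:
 f(b) = -sqrt(C1 + 5*b)
 f(b) = sqrt(C1 + 5*b)


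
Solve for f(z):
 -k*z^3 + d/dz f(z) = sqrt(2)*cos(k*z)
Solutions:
 f(z) = C1 + k*z^4/4 + sqrt(2)*sin(k*z)/k


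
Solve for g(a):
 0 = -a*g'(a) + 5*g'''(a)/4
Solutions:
 g(a) = C1 + Integral(C2*airyai(10^(2/3)*a/5) + C3*airybi(10^(2/3)*a/5), a)


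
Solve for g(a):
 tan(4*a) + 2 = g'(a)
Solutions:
 g(a) = C1 + 2*a - log(cos(4*a))/4


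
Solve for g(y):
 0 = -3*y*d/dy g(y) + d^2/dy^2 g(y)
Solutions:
 g(y) = C1 + C2*erfi(sqrt(6)*y/2)


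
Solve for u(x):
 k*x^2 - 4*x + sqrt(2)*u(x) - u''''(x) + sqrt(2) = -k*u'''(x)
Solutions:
 u(x) = C1*exp(x*(3*k - sqrt(3)*sqrt(3*k^2 + 2*12^(1/3)*(-9*sqrt(2)*k^2 + sqrt(6)*sqrt(27*k^4 + 256*sqrt(2)))^(1/3) - 16*2^(5/6)*3^(2/3)/(-9*sqrt(2)*k^2 + sqrt(6)*sqrt(27*k^4 + 256*sqrt(2)))^(1/3)) - sqrt(6)*sqrt(-3*sqrt(3)*k^3/sqrt(3*k^2 + 2*12^(1/3)*(-9*sqrt(2)*k^2 + sqrt(6)*sqrt(27*k^4 + 256*sqrt(2)))^(1/3) - 16*2^(5/6)*3^(2/3)/(-9*sqrt(2)*k^2 + sqrt(6)*sqrt(27*k^4 + 256*sqrt(2)))^(1/3)) + 3*k^2 - 12^(1/3)*(-9*sqrt(2)*k^2 + sqrt(6)*sqrt(27*k^4 + 256*sqrt(2)))^(1/3) + 8*2^(5/6)*3^(2/3)/(-9*sqrt(2)*k^2 + sqrt(6)*sqrt(27*k^4 + 256*sqrt(2)))^(1/3)))/12) + C2*exp(x*(3*k - sqrt(3)*sqrt(3*k^2 + 2*12^(1/3)*(-9*sqrt(2)*k^2 + sqrt(6)*sqrt(27*k^4 + 256*sqrt(2)))^(1/3) - 16*2^(5/6)*3^(2/3)/(-9*sqrt(2)*k^2 + sqrt(6)*sqrt(27*k^4 + 256*sqrt(2)))^(1/3)) + sqrt(6)*sqrt(-3*sqrt(3)*k^3/sqrt(3*k^2 + 2*12^(1/3)*(-9*sqrt(2)*k^2 + sqrt(6)*sqrt(27*k^4 + 256*sqrt(2)))^(1/3) - 16*2^(5/6)*3^(2/3)/(-9*sqrt(2)*k^2 + sqrt(6)*sqrt(27*k^4 + 256*sqrt(2)))^(1/3)) + 3*k^2 - 12^(1/3)*(-9*sqrt(2)*k^2 + sqrt(6)*sqrt(27*k^4 + 256*sqrt(2)))^(1/3) + 8*2^(5/6)*3^(2/3)/(-9*sqrt(2)*k^2 + sqrt(6)*sqrt(27*k^4 + 256*sqrt(2)))^(1/3)))/12) + C3*exp(x*(3*k + sqrt(3)*sqrt(3*k^2 + 2*12^(1/3)*(-9*sqrt(2)*k^2 + sqrt(6)*sqrt(27*k^4 + 256*sqrt(2)))^(1/3) - 16*2^(5/6)*3^(2/3)/(-9*sqrt(2)*k^2 + sqrt(6)*sqrt(27*k^4 + 256*sqrt(2)))^(1/3)) - sqrt(6)*sqrt(3*sqrt(3)*k^3/sqrt(3*k^2 + 2*12^(1/3)*(-9*sqrt(2)*k^2 + sqrt(6)*sqrt(27*k^4 + 256*sqrt(2)))^(1/3) - 16*2^(5/6)*3^(2/3)/(-9*sqrt(2)*k^2 + sqrt(6)*sqrt(27*k^4 + 256*sqrt(2)))^(1/3)) + 3*k^2 - 12^(1/3)*(-9*sqrt(2)*k^2 + sqrt(6)*sqrt(27*k^4 + 256*sqrt(2)))^(1/3) + 8*2^(5/6)*3^(2/3)/(-9*sqrt(2)*k^2 + sqrt(6)*sqrt(27*k^4 + 256*sqrt(2)))^(1/3)))/12) + C4*exp(x*(3*k + sqrt(3)*sqrt(3*k^2 + 2*12^(1/3)*(-9*sqrt(2)*k^2 + sqrt(6)*sqrt(27*k^4 + 256*sqrt(2)))^(1/3) - 16*2^(5/6)*3^(2/3)/(-9*sqrt(2)*k^2 + sqrt(6)*sqrt(27*k^4 + 256*sqrt(2)))^(1/3)) + sqrt(6)*sqrt(3*sqrt(3)*k^3/sqrt(3*k^2 + 2*12^(1/3)*(-9*sqrt(2)*k^2 + sqrt(6)*sqrt(27*k^4 + 256*sqrt(2)))^(1/3) - 16*2^(5/6)*3^(2/3)/(-9*sqrt(2)*k^2 + sqrt(6)*sqrt(27*k^4 + 256*sqrt(2)))^(1/3)) + 3*k^2 - 12^(1/3)*(-9*sqrt(2)*k^2 + sqrt(6)*sqrt(27*k^4 + 256*sqrt(2)))^(1/3) + 8*2^(5/6)*3^(2/3)/(-9*sqrt(2)*k^2 + sqrt(6)*sqrt(27*k^4 + 256*sqrt(2)))^(1/3)))/12) - sqrt(2)*k*x^2/2 + 2*sqrt(2)*x - 1


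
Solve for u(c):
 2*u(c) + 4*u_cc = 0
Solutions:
 u(c) = C1*sin(sqrt(2)*c/2) + C2*cos(sqrt(2)*c/2)


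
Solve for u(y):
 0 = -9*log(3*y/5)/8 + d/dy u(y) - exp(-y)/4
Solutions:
 u(y) = C1 + 9*y*log(y)/8 + 9*y*(-log(5) - 1 + log(3))/8 - exp(-y)/4


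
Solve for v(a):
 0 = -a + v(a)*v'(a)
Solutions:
 v(a) = -sqrt(C1 + a^2)
 v(a) = sqrt(C1 + a^2)


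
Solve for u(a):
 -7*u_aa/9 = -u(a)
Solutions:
 u(a) = C1*exp(-3*sqrt(7)*a/7) + C2*exp(3*sqrt(7)*a/7)


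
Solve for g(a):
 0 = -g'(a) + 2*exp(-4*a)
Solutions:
 g(a) = C1 - exp(-4*a)/2


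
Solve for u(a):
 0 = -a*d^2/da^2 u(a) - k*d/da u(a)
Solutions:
 u(a) = C1 + a^(1 - re(k))*(C2*sin(log(a)*Abs(im(k))) + C3*cos(log(a)*im(k)))


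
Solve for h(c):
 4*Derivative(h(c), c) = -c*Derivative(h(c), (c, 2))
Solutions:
 h(c) = C1 + C2/c^3


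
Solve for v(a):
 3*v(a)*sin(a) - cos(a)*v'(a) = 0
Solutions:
 v(a) = C1/cos(a)^3


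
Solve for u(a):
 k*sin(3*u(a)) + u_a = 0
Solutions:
 u(a) = -acos((-C1 - exp(6*a*k))/(C1 - exp(6*a*k)))/3 + 2*pi/3
 u(a) = acos((-C1 - exp(6*a*k))/(C1 - exp(6*a*k)))/3


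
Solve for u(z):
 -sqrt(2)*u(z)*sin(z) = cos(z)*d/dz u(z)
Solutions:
 u(z) = C1*cos(z)^(sqrt(2))


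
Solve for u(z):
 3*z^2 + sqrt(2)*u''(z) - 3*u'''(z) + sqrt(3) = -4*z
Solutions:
 u(z) = C1 + C2*z + C3*exp(sqrt(2)*z/3) - sqrt(2)*z^4/8 + z^3*(-9 - 2*sqrt(2))/6 + z^2*(-27*sqrt(2)/4 - 3 - sqrt(6)/4)


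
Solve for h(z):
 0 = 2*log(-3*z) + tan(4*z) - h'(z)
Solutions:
 h(z) = C1 + 2*z*log(-z) - 2*z + 2*z*log(3) - log(cos(4*z))/4


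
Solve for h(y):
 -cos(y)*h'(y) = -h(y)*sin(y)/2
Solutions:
 h(y) = C1/sqrt(cos(y))


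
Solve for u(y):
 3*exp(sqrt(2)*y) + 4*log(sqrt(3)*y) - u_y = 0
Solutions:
 u(y) = C1 + 4*y*log(y) + 2*y*(-2 + log(3)) + 3*sqrt(2)*exp(sqrt(2)*y)/2


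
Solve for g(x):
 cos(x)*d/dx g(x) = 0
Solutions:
 g(x) = C1


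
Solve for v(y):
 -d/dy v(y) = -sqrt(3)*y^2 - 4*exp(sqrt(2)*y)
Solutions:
 v(y) = C1 + sqrt(3)*y^3/3 + 2*sqrt(2)*exp(sqrt(2)*y)


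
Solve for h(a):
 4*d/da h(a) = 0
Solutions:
 h(a) = C1


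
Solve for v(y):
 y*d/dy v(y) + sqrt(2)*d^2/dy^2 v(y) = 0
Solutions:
 v(y) = C1 + C2*erf(2^(1/4)*y/2)


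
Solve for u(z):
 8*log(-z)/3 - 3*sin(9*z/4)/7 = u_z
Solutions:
 u(z) = C1 + 8*z*log(-z)/3 - 8*z/3 + 4*cos(9*z/4)/21


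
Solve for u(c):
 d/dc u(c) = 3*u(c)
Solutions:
 u(c) = C1*exp(3*c)


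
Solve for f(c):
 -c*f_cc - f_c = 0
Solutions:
 f(c) = C1 + C2*log(c)


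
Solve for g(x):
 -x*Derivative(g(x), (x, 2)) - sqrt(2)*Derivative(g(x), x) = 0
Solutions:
 g(x) = C1 + C2*x^(1 - sqrt(2))


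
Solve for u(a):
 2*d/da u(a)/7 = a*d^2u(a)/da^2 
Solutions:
 u(a) = C1 + C2*a^(9/7)


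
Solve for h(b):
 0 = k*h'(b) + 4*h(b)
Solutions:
 h(b) = C1*exp(-4*b/k)


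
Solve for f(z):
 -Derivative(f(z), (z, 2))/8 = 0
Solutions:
 f(z) = C1 + C2*z


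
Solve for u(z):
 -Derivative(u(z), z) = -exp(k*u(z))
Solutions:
 u(z) = Piecewise((log(-1/(C1*k + k*z))/k, Ne(k, 0)), (nan, True))
 u(z) = Piecewise((C1 + z, Eq(k, 0)), (nan, True))


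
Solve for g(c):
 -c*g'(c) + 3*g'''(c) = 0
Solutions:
 g(c) = C1 + Integral(C2*airyai(3^(2/3)*c/3) + C3*airybi(3^(2/3)*c/3), c)


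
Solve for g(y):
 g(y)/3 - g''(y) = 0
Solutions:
 g(y) = C1*exp(-sqrt(3)*y/3) + C2*exp(sqrt(3)*y/3)


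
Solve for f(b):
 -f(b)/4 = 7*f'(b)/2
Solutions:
 f(b) = C1*exp(-b/14)


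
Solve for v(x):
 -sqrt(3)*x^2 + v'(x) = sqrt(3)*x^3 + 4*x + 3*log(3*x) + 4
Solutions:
 v(x) = C1 + sqrt(3)*x^4/4 + sqrt(3)*x^3/3 + 2*x^2 + 3*x*log(x) + x + x*log(27)


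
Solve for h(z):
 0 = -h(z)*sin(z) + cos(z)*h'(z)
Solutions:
 h(z) = C1/cos(z)


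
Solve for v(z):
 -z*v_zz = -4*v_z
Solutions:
 v(z) = C1 + C2*z^5


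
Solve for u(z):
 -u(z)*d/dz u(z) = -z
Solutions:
 u(z) = -sqrt(C1 + z^2)
 u(z) = sqrt(C1 + z^2)


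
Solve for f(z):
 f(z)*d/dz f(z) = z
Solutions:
 f(z) = -sqrt(C1 + z^2)
 f(z) = sqrt(C1 + z^2)


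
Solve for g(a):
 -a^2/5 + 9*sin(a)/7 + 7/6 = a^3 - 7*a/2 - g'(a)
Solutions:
 g(a) = C1 + a^4/4 + a^3/15 - 7*a^2/4 - 7*a/6 + 9*cos(a)/7


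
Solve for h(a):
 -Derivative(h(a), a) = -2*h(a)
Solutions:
 h(a) = C1*exp(2*a)


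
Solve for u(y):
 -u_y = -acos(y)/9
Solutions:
 u(y) = C1 + y*acos(y)/9 - sqrt(1 - y^2)/9


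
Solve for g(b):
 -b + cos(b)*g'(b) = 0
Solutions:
 g(b) = C1 + Integral(b/cos(b), b)


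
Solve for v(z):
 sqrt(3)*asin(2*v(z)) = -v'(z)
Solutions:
 Integral(1/asin(2*_y), (_y, v(z))) = C1 - sqrt(3)*z


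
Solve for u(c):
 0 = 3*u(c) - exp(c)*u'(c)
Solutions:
 u(c) = C1*exp(-3*exp(-c))


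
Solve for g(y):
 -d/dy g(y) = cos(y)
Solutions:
 g(y) = C1 - sin(y)


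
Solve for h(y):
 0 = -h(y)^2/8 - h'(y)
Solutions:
 h(y) = 8/(C1 + y)


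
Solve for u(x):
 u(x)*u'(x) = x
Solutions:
 u(x) = -sqrt(C1 + x^2)
 u(x) = sqrt(C1 + x^2)


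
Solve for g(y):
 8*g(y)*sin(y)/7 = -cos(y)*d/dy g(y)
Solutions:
 g(y) = C1*cos(y)^(8/7)


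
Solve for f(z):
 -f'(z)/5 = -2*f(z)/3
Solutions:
 f(z) = C1*exp(10*z/3)


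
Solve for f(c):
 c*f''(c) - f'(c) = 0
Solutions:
 f(c) = C1 + C2*c^2


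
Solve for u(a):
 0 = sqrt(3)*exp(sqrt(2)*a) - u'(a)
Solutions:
 u(a) = C1 + sqrt(6)*exp(sqrt(2)*a)/2


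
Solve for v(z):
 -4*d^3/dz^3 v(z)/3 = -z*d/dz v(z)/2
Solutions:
 v(z) = C1 + Integral(C2*airyai(3^(1/3)*z/2) + C3*airybi(3^(1/3)*z/2), z)


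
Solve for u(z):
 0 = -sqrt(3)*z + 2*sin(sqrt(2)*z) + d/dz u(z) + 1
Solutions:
 u(z) = C1 + sqrt(3)*z^2/2 - z + sqrt(2)*cos(sqrt(2)*z)


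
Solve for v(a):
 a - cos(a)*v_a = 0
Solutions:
 v(a) = C1 + Integral(a/cos(a), a)


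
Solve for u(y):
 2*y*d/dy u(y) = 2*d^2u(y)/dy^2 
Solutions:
 u(y) = C1 + C2*erfi(sqrt(2)*y/2)


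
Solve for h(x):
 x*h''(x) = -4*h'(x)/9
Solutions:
 h(x) = C1 + C2*x^(5/9)


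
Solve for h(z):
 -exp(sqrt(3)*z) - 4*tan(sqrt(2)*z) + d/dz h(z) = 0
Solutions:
 h(z) = C1 + sqrt(3)*exp(sqrt(3)*z)/3 - 2*sqrt(2)*log(cos(sqrt(2)*z))


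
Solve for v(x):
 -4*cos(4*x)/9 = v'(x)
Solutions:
 v(x) = C1 - sin(4*x)/9


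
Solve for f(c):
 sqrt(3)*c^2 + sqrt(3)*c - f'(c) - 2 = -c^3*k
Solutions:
 f(c) = C1 + c^4*k/4 + sqrt(3)*c^3/3 + sqrt(3)*c^2/2 - 2*c


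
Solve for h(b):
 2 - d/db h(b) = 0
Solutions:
 h(b) = C1 + 2*b


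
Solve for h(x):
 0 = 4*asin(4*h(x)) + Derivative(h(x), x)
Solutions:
 Integral(1/asin(4*_y), (_y, h(x))) = C1 - 4*x


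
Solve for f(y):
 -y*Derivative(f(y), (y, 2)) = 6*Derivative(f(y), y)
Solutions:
 f(y) = C1 + C2/y^5


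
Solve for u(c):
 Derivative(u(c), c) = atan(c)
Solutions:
 u(c) = C1 + c*atan(c) - log(c^2 + 1)/2


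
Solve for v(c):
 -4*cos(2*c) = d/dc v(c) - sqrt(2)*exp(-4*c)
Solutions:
 v(c) = C1 - 2*sin(2*c) - sqrt(2)*exp(-4*c)/4


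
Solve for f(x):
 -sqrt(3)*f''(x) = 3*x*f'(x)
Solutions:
 f(x) = C1 + C2*erf(sqrt(2)*3^(1/4)*x/2)


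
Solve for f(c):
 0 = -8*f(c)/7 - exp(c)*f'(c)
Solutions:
 f(c) = C1*exp(8*exp(-c)/7)


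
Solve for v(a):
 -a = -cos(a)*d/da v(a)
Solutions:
 v(a) = C1 + Integral(a/cos(a), a)


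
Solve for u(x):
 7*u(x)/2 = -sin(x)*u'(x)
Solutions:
 u(x) = C1*(cos(x) + 1)^(7/4)/(cos(x) - 1)^(7/4)


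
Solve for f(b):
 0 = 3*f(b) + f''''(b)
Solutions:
 f(b) = (C1*sin(sqrt(2)*3^(1/4)*b/2) + C2*cos(sqrt(2)*3^(1/4)*b/2))*exp(-sqrt(2)*3^(1/4)*b/2) + (C3*sin(sqrt(2)*3^(1/4)*b/2) + C4*cos(sqrt(2)*3^(1/4)*b/2))*exp(sqrt(2)*3^(1/4)*b/2)


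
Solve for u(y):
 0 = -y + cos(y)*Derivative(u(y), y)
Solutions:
 u(y) = C1 + Integral(y/cos(y), y)


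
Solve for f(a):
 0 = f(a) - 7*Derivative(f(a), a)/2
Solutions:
 f(a) = C1*exp(2*a/7)


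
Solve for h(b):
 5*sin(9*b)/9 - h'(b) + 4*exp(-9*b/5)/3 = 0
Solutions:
 h(b) = C1 - 5*cos(9*b)/81 - 20*exp(-9*b/5)/27


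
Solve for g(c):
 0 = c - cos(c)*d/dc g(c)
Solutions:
 g(c) = C1 + Integral(c/cos(c), c)


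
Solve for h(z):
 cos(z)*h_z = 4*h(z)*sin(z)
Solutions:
 h(z) = C1/cos(z)^4


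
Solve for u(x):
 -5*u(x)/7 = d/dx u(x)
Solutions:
 u(x) = C1*exp(-5*x/7)


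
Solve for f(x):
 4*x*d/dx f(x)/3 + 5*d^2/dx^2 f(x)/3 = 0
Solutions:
 f(x) = C1 + C2*erf(sqrt(10)*x/5)


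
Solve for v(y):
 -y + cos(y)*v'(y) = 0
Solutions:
 v(y) = C1 + Integral(y/cos(y), y)


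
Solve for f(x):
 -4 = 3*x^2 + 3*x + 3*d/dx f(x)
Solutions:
 f(x) = C1 - x^3/3 - x^2/2 - 4*x/3


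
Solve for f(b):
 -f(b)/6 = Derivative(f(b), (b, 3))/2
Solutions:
 f(b) = C3*exp(-3^(2/3)*b/3) + (C1*sin(3^(1/6)*b/2) + C2*cos(3^(1/6)*b/2))*exp(3^(2/3)*b/6)


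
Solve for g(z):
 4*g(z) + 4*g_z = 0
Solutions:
 g(z) = C1*exp(-z)


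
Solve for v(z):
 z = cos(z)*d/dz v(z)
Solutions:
 v(z) = C1 + Integral(z/cos(z), z)


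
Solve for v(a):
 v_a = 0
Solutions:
 v(a) = C1


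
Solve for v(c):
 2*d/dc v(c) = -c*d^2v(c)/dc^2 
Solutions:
 v(c) = C1 + C2/c


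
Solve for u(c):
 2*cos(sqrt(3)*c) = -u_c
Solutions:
 u(c) = C1 - 2*sqrt(3)*sin(sqrt(3)*c)/3


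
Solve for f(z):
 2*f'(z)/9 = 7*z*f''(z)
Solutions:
 f(z) = C1 + C2*z^(65/63)


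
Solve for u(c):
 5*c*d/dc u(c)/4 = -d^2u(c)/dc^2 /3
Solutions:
 u(c) = C1 + C2*erf(sqrt(30)*c/4)


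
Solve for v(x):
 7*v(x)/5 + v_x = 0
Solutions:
 v(x) = C1*exp(-7*x/5)


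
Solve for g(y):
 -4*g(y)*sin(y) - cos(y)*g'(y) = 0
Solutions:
 g(y) = C1*cos(y)^4


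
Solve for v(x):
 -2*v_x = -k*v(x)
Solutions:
 v(x) = C1*exp(k*x/2)


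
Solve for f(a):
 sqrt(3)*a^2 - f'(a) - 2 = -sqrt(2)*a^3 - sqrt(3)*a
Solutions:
 f(a) = C1 + sqrt(2)*a^4/4 + sqrt(3)*a^3/3 + sqrt(3)*a^2/2 - 2*a


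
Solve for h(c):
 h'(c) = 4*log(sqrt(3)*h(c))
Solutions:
 -Integral(1/(2*log(_y) + log(3)), (_y, h(c)))/2 = C1 - c


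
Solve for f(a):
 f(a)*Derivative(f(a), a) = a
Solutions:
 f(a) = -sqrt(C1 + a^2)
 f(a) = sqrt(C1 + a^2)


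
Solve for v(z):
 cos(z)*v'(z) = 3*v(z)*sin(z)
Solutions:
 v(z) = C1/cos(z)^3


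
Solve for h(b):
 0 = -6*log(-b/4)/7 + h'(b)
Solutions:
 h(b) = C1 + 6*b*log(-b)/7 + 6*b*(-2*log(2) - 1)/7


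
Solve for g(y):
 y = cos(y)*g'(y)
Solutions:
 g(y) = C1 + Integral(y/cos(y), y)


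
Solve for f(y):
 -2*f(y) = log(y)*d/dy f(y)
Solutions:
 f(y) = C1*exp(-2*li(y))


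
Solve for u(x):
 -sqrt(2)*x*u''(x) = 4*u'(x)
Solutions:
 u(x) = C1 + C2*x^(1 - 2*sqrt(2))


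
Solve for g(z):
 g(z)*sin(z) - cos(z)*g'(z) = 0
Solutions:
 g(z) = C1/cos(z)


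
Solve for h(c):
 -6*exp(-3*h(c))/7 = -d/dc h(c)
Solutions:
 h(c) = log(C1 + 18*c/7)/3
 h(c) = log((-1 - sqrt(3)*I)*(C1 + 18*c/7)^(1/3)/2)
 h(c) = log((-1 + sqrt(3)*I)*(C1 + 18*c/7)^(1/3)/2)


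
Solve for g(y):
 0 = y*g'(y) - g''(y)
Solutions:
 g(y) = C1 + C2*erfi(sqrt(2)*y/2)


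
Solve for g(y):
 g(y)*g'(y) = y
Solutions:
 g(y) = -sqrt(C1 + y^2)
 g(y) = sqrt(C1 + y^2)


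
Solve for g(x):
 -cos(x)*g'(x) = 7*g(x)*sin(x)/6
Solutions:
 g(x) = C1*cos(x)^(7/6)


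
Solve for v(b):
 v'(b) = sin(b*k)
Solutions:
 v(b) = C1 - cos(b*k)/k


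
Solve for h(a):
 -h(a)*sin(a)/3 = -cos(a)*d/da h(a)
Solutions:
 h(a) = C1/cos(a)^(1/3)


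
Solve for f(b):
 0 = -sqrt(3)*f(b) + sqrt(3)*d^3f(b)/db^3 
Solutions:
 f(b) = C3*exp(b) + (C1*sin(sqrt(3)*b/2) + C2*cos(sqrt(3)*b/2))*exp(-b/2)


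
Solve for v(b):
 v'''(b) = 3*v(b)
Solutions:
 v(b) = C3*exp(3^(1/3)*b) + (C1*sin(3^(5/6)*b/2) + C2*cos(3^(5/6)*b/2))*exp(-3^(1/3)*b/2)


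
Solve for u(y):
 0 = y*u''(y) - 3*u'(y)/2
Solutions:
 u(y) = C1 + C2*y^(5/2)


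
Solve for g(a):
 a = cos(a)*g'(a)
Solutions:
 g(a) = C1 + Integral(a/cos(a), a)


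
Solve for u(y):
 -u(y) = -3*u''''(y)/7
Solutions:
 u(y) = C1*exp(-3^(3/4)*7^(1/4)*y/3) + C2*exp(3^(3/4)*7^(1/4)*y/3) + C3*sin(3^(3/4)*7^(1/4)*y/3) + C4*cos(3^(3/4)*7^(1/4)*y/3)
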